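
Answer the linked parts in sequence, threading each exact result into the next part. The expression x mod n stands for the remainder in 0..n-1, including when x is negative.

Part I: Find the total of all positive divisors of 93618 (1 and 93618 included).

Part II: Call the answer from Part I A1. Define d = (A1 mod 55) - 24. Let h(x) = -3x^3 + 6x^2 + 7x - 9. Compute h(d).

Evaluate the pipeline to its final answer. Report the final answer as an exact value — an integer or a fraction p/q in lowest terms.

-77

Part I: 93618 = 2 * 3^2 * 7 * 743; sigma = (1 + 2) * (1 + 3 + 9) * (1 + 7) * (1 + 743) = 3 * 13 * 8 * 744 = 232128; answer 232128
Part II: A1 = 232128; d = 4; -3*(4)^3 + 6*(4)^2 + 7*(4)^1 - 9 = (-192) + (96) + (28) + (-9) = -77; answer -77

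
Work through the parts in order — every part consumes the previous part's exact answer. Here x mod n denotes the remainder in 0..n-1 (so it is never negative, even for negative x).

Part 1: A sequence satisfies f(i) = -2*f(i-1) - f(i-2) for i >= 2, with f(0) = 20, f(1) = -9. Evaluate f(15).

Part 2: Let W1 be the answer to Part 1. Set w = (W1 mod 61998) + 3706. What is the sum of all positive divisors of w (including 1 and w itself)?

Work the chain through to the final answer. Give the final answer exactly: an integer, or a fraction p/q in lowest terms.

3852

Part 1: f(2) = -2*(-9) - 1*(20) = -2; iterating: f(2)=-2, f(3)=13, f(4)=-24, f(5)=35, f(6)=-46, f(7)=57, f(8)=-68, f(9)=79, f(10)=-90, f(11)=101, f(12)=-112, f(13)=123, f(14)=-134, f(15)=145; answer 145
Part 2: W1 = 145; w = 3851; 3851 is prime, so its only divisors are 1 and 3851; sigma = 1 + 3851 = 3852; answer 3852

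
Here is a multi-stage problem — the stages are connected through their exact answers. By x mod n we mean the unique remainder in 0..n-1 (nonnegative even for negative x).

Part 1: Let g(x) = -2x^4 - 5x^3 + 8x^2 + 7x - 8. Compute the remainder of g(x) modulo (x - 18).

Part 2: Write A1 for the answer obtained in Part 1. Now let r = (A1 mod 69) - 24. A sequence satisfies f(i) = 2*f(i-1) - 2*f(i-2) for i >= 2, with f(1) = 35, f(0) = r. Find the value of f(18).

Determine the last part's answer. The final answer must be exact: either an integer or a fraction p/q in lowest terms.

Part 1: remainder = value at the root: -2*(18)^4 - 5*(18)^3 + 8*(18)^2 + 7*(18)^1 - 8 = (-209952) + (-29160) + (2592) + (126) + (-8) = -236402; answer -236402
Part 2: A1 = -236402; r = 37; f(2) = 2*(35) - 2*(37) = -4; iterating: f(2)=-4, f(3)=-78, f(4)=-148, f(5)=-140, f(6)=16, f(7)=312, f(8)=592, f(9)=560, f(10)=-64, f(11)=-1248, f(12)=-2368, f(13)=-2240, f(14)=256, f(15)=4992, f(16)=9472, f(17)=8960, f(18)=-1024; answer -1024

-1024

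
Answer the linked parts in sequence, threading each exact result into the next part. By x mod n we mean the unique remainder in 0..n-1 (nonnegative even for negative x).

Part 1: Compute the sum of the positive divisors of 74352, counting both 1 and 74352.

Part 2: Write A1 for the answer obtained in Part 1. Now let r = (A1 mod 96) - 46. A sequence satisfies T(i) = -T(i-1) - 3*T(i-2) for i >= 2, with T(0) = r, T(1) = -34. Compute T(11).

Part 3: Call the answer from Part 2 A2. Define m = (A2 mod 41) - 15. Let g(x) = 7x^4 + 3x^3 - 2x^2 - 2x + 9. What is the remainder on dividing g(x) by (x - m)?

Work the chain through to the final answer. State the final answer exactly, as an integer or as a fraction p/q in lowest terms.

Part 1: 74352 = 2^4 * 3 * 1549; sigma = (1 + 2 + 4 + 8 + 16) * (1 + 3) * (1 + 1549) = 31 * 4 * 1550 = 192200; answer 192200
Part 2: A1 = 192200; r = -38; T(2) = -1*(-34) - 3*(-38) = 148; iterating: T(2)=148, T(3)=-46, T(4)=-398, T(5)=536, T(6)=658, T(7)=-2266, T(8)=292, T(9)=6506, T(10)=-7382, T(11)=-12136; answer -12136
Part 3: A2 = -12136; m = -15; remainder = value at the root: 7*(-15)^4 + 3*(-15)^3 - 2*(-15)^2 - 2*(-15)^1 + 9 = (354375) + (-10125) + (-450) + (30) + (9) = 343839; answer 343839

343839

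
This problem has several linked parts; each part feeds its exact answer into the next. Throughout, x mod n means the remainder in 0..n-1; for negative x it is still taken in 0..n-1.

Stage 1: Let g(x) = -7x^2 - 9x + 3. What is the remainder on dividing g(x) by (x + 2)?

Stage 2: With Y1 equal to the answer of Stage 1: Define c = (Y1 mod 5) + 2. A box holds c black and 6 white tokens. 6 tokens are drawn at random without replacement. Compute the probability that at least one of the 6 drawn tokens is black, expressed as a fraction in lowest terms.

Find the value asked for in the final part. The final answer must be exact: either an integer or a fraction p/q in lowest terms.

Stage 1: remainder = value at the root: -7*(-2)^2 - 9*(-2)^1 + 3 = (-28) + (18) + (3) = -7; answer -7
Stage 2: Y1 = -7; c = 5; total draws C(11,6) = 462; complement C(6,6) = 1; favorable 462 - 1 = 461; P = 461/462; answer 461/462

461/462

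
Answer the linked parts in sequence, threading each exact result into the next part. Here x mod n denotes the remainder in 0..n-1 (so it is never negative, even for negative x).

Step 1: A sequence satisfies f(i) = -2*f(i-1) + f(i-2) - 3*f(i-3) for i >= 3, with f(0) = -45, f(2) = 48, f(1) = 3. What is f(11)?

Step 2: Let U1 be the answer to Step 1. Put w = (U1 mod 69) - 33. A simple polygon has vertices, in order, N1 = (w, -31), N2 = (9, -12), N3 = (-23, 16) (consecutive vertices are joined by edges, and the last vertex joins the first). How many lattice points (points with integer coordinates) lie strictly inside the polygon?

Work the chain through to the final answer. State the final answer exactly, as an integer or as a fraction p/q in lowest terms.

50

Step 1: f(3) = -2*(48) + 1*(3) - 3*(-45) = 42; iterating: f(3)=42, f(4)=-45, f(5)=-12, f(6)=-147, f(7)=417, f(8)=-945, f(9)=2748, f(10)=-7692, f(11)=20967; answer 20967
Step 2: U1 = 20967; w = 27; cross terms: (27*-12 - 9*-31)=-45, (9*16 - -23*-12)=-132, (-23*-31 - 27*16)=281; twice the area = |104| = 104; area = 52; boundary points = 1 + 4 + 1 = 6; strictly interior points = area - boundary/2 + 1 = 50; answer 50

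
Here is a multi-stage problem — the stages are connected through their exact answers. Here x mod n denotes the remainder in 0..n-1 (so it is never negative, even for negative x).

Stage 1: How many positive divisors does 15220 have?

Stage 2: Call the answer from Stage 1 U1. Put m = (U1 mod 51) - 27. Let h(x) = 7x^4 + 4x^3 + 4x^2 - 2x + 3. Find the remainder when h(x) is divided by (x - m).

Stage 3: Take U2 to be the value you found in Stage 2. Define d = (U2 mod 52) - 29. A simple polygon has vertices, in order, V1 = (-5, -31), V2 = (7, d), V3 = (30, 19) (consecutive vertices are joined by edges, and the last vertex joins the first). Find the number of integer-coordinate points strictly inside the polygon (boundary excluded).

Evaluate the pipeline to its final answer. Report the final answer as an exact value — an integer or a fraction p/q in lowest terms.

Stage 1: 15220 = 2^2 * 5 * 761; number of divisors = (2+1) * (1+1) * (1+1) = 12; answer 12
Stage 2: U1 = 12; m = -15; remainder = value at the root: 7*(-15)^4 + 4*(-15)^3 + 4*(-15)^2 - 2*(-15)^1 + 3 = (354375) + (-13500) + (900) + (30) + (3) = 341808; answer 341808
Stage 3: U2 = 341808; d = -17; cross terms: (-5*-17 - 7*-31)=302, (7*19 - 30*-17)=643, (30*-31 - -5*19)=-835; twice the area = |110| = 110; area = 55; boundary points = 2 + 1 + 5 = 8; strictly interior points = area - boundary/2 + 1 = 52; answer 52

52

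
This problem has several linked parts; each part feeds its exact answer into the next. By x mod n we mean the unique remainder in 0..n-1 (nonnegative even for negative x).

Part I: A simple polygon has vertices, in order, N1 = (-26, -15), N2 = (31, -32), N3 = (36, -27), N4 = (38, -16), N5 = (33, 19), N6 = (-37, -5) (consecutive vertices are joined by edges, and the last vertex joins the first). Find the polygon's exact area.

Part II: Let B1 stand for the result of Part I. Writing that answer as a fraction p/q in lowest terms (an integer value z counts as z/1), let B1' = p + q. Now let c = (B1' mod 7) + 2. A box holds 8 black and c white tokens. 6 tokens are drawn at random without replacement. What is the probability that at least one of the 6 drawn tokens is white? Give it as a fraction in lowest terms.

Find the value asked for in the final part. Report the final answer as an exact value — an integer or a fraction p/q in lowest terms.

13/15

Part I: cross terms: (-26*-32 - 31*-15)=1297, (31*-27 - 36*-32)=315, (36*-16 - 38*-27)=450, (38*19 - 33*-16)=1250, (33*-5 - -37*19)=538, (-37*-15 - -26*-5)=425; twice the area = |4275| = 4275; area = 4275/2; answer 4275/2
Part II: B1 = 4275/2; threaded value p + q = 4277; c = 2; total draws C(10,6) = 210; complement C(8,6) = 28; favorable 210 - 28 = 182; P = 13/15; answer 13/15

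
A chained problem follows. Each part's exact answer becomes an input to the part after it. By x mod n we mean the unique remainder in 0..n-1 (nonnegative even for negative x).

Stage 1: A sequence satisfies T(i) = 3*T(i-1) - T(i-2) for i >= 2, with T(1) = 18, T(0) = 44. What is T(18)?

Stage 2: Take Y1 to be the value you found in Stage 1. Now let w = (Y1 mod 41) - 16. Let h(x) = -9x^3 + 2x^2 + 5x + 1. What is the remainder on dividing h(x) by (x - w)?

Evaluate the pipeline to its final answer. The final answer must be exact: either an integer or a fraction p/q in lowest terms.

Stage 1: T(2) = 3*(18) - 1*(44) = 10; iterating: T(2)=10, T(3)=12, T(4)=26, T(5)=66, T(6)=172, T(7)=450, T(8)=1178, T(9)=3084, T(10)=8074, T(11)=21138, T(12)=55340, T(13)=144882, T(14)=379306, T(15)=993036, T(16)=2599802, T(17)=6806370, T(18)=17819308; answer 17819308
Stage 2: Y1 = 17819308; w = -5; remainder = value at the root: -9*(-5)^3 + 2*(-5)^2 + 5*(-5)^1 + 1 = (1125) + (50) + (-25) + (1) = 1151; answer 1151

1151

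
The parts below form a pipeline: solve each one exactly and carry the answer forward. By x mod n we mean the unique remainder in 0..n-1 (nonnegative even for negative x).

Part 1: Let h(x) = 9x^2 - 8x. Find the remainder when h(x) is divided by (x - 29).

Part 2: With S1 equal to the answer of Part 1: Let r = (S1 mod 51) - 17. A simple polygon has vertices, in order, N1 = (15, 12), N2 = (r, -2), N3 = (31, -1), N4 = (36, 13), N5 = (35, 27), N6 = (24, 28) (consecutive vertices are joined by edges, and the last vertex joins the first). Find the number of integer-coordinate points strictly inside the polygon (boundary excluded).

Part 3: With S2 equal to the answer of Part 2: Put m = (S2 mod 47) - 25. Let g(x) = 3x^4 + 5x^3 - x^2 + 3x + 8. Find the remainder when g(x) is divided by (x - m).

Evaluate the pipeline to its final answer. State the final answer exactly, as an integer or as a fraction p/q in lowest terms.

168578

Part 1: remainder = value at the root: 9*(29)^2 - 8*(29)^1 = (7569) + (-232) = 7337; answer 7337
Part 2: S1 = 7337; r = 27; cross terms: (15*-2 - 27*12)=-354, (27*-1 - 31*-2)=35, (31*13 - 36*-1)=439, (36*27 - 35*13)=517, (35*28 - 24*27)=332, (24*12 - 15*28)=-132; twice the area = |837| = 837; area = 837/2; boundary points = 2 + 1 + 1 + 1 + 1 + 1 = 7; strictly interior points = area - boundary/2 + 1 = 416; answer 416
Part 3: S2 = 416; m = 15; remainder = value at the root: 3*(15)^4 + 5*(15)^3 - 1*(15)^2 + 3*(15)^1 + 8 = (151875) + (16875) + (-225) + (45) + (8) = 168578; answer 168578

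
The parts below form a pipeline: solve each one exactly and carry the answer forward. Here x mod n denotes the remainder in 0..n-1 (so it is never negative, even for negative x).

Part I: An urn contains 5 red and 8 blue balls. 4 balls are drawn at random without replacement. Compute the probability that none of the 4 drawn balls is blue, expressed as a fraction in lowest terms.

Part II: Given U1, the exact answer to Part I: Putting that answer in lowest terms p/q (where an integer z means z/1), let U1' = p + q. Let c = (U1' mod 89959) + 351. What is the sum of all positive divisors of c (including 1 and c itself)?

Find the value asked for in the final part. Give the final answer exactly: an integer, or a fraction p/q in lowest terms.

936

Part I: total draws C(13,4) = 715; favorable C(5,4) = 5; P = 1/143; answer 1/143
Part II: U1 = 1/143; threaded value p + q = 144; c = 495; 495 = 3^2 * 5 * 11; sigma = (1 + 3 + 9) * (1 + 5) * (1 + 11) = 13 * 6 * 12 = 936; answer 936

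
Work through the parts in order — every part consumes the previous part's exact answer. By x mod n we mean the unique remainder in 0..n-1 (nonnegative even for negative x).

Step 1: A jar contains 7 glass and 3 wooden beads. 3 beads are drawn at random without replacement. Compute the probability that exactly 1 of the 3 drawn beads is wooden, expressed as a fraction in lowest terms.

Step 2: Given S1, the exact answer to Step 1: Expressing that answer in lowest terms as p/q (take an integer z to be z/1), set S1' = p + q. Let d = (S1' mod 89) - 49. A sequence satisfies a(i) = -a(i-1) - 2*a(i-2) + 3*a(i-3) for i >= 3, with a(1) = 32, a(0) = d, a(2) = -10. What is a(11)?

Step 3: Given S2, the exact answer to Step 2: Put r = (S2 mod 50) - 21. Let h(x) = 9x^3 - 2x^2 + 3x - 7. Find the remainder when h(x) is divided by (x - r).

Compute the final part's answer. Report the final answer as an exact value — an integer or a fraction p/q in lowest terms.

82523

Step 1: total draws C(10,3) = 120; favorable C(3,1)*C(7,2) = 63; P = 21/40; answer 21/40
Step 2: S1 = 21/40; threaded value p + q = 61; d = 12; a(3) = -1*(-10) - 2*(32) + 3*(12) = -18; iterating: a(3)=-18, a(4)=134, a(5)=-128, a(6)=-194, a(7)=852, a(8)=-848, a(9)=-1438, a(10)=5690, a(11)=-5358; answer -5358
Step 3: S2 = -5358; r = 21; remainder = value at the root: 9*(21)^3 - 2*(21)^2 + 3*(21)^1 - 7 = (83349) + (-882) + (63) + (-7) = 82523; answer 82523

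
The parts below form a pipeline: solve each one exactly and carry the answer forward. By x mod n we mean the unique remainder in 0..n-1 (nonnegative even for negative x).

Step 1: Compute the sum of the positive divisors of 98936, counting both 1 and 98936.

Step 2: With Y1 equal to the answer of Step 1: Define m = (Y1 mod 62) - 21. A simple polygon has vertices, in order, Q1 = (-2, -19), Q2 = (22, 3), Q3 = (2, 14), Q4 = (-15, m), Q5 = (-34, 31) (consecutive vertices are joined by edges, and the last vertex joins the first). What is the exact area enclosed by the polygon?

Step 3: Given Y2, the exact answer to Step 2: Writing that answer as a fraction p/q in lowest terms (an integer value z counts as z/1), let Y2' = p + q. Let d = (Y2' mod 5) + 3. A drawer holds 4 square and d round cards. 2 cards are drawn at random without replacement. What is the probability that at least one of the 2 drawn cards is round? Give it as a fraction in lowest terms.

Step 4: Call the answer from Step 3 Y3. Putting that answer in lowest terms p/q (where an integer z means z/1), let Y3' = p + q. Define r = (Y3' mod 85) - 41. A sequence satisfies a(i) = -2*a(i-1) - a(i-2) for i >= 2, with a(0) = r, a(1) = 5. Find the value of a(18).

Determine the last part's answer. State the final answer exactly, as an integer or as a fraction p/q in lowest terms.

Step 1: 98936 = 2^3 * 83 * 149; sigma = (1 + 2 + 4 + 8) * (1 + 83) * (1 + 149) = 15 * 84 * 150 = 189000; answer 189000
Step 2: Y1 = 189000; m = 3; cross terms: (-2*3 - 22*-19)=412, (22*14 - 2*3)=302, (2*3 - -15*14)=216, (-15*31 - -34*3)=-363, (-34*-19 - -2*31)=708; twice the area = |1275| = 1275; area = 1275/2; answer 1275/2
Step 3: Y2 = 1275/2; threaded value p + q = 1277; d = 5; total draws C(9,2) = 36; complement C(4,2) = 6; favorable 36 - 6 = 30; P = 5/6; answer 5/6
Step 4: Y3 = 5/6; threaded value p + q = 11; r = -30; a(2) = -2*(5) - 1*(-30) = 20; iterating: a(2)=20, a(3)=-45, a(4)=70, a(5)=-95, a(6)=120, a(7)=-145, a(8)=170, a(9)=-195, a(10)=220, a(11)=-245, a(12)=270, a(13)=-295, a(14)=320, a(15)=-345, a(16)=370, a(17)=-395, a(18)=420; answer 420

420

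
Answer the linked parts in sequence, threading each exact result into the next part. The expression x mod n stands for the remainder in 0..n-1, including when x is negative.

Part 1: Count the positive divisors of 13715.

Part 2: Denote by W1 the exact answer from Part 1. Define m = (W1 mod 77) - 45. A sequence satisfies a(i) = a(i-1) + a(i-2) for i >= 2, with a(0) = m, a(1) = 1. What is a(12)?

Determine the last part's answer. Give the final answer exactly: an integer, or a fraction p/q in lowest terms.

Part 1: 13715 = 5 * 13 * 211; number of divisors = (1+1) * (1+1) * (1+1) = 8; answer 8
Part 2: W1 = 8; m = -37; a(2) = 1*(1) + 1*(-37) = -36; iterating: a(2)=-36, a(3)=-35, a(4)=-71, a(5)=-106, a(6)=-177, a(7)=-283, a(8)=-460, a(9)=-743, a(10)=-1203, a(11)=-1946, a(12)=-3149; answer -3149

-3149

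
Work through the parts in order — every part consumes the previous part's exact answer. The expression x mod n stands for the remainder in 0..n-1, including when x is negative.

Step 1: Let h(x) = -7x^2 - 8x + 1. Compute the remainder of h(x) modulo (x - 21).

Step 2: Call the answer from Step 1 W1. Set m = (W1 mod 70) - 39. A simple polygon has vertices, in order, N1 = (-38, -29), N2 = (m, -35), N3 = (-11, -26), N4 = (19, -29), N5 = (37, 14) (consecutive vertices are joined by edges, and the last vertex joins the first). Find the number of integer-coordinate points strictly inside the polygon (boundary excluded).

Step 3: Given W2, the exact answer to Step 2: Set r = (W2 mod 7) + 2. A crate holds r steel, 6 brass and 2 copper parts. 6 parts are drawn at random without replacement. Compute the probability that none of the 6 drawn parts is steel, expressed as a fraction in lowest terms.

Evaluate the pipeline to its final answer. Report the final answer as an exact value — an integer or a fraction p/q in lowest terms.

Step 1: remainder = value at the root: -7*(21)^2 - 8*(21)^1 + 1 = (-3087) + (-168) + (1) = -3254; answer -3254
Step 2: W1 = -3254; m = -3; cross terms: (-38*-35 - -3*-29)=1243, (-3*-26 - -11*-35)=-307, (-11*-29 - 19*-26)=813, (19*14 - 37*-29)=1339, (37*-29 - -38*14)=-541; twice the area = |2547| = 2547; area = 2547/2; boundary points = 1 + 1 + 3 + 1 + 1 = 7; strictly interior points = area - boundary/2 + 1 = 1271; answer 1271
Step 3: W2 = 1271; r = 6; total draws C(14,6) = 3003; favorable C(8,6) = 28; P = 4/429; answer 4/429

4/429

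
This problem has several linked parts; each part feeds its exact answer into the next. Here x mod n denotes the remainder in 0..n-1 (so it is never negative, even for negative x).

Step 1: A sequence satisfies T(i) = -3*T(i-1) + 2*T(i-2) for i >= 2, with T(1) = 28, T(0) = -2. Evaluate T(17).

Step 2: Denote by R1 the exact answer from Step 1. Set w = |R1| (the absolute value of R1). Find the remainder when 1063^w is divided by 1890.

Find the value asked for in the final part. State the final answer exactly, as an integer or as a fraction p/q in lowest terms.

631

Step 1: T(2) = -3*(28) + 2*(-2) = -88; iterating: T(2)=-88, T(3)=320, T(4)=-1136, T(5)=4048, T(6)=-14416, T(7)=51344, T(8)=-182864, T(9)=651280, T(10)=-2319568, T(11)=8261264, T(12)=-29422928, T(13)=104791312, T(14)=-373219792, T(15)=1329242000, T(16)=-4734165584, T(17)=16860980752; answer 16860980752
Step 2: R1 = 16860980752; w = 16860980752; squarings mod 1890: 1063^1=1063, 1063^2=1639, 1063^4=631, 1063^8=1261, 1063^16=631, 1063^32=1261, 1063^64=631, 1063^128=1261, 1063^256=631, 1063^512=1261, 1063^1024=631, 1063^2048=1261, 1063^4096=631, 1063^8192=1261, 1063^16384=631, 1063^32768=1261, 1063^65536=631, 1063^131072=1261, 1063^262144=631, 1063^524288=1261, 1063^1048576=631, 1063^2097152=1261, 1063^4194304=631, 1063^8388608=1261, 1063^16777216=631, 1063^33554432=1261, 1063^67108864=631, 1063^134217728=1261, 1063^268435456=631, 1063^536870912=1261, 1063^1073741824=631, 1063^2147483648=1261, 1063^4294967296=631, 1063^8589934592=1261; 1063^16860980752 = 1063^16 * 1063^512 * 1063^1024 * 1063^8192 * 1063^131072 * 1063^262144 * 1063^524288 * 1063^1048576 * 1063^2097152 * 1063^4194304 * 1063^8388608 * 1063^67108864 * 1063^134217728 * 1063^536870912 * 1063^1073741824 * 1063^2147483648 * 1063^4294967296 * 1063^8589934592 = 631 (mod 1890); answer 631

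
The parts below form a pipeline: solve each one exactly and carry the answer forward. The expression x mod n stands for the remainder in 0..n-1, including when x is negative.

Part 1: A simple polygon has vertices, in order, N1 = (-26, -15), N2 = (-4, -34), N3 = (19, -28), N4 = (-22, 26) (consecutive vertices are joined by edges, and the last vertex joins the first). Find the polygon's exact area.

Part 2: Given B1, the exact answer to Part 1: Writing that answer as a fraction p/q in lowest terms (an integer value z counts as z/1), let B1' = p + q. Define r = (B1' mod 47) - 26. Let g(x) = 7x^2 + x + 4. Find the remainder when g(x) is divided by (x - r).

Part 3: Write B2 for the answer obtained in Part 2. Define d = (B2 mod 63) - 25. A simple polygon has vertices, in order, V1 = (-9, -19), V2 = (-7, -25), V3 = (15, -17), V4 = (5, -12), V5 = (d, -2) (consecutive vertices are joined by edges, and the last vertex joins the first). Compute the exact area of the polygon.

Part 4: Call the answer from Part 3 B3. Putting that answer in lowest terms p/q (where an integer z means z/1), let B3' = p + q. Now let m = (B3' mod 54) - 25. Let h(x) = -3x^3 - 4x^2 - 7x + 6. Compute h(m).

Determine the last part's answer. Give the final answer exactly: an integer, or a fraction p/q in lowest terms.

-18912

Part 1: cross terms: (-26*-34 - -4*-15)=824, (-4*-28 - 19*-34)=758, (19*26 - -22*-28)=-122, (-22*-15 - -26*26)=1006; twice the area = |2466| = 2466; area = 1233; answer 1233
Part 2: B1 = 1233; threaded value p + q = 1234; r = -14; remainder = value at the root: 7*(-14)^2 + 1*(-14)^1 + 4 = (1372) + (-14) + (4) = 1362; answer 1362
Part 3: B2 = 1362; d = 14; cross terms: (-9*-25 - -7*-19)=92, (-7*-17 - 15*-25)=494, (15*-12 - 5*-17)=-95, (5*-2 - 14*-12)=158, (14*-19 - -9*-2)=-284; twice the area = |365| = 365; area = 365/2; answer 365/2
Part 4: B3 = 365/2; threaded value p + q = 367; m = 18; -3*(18)^3 - 4*(18)^2 - 7*(18)^1 + 6 = (-17496) + (-1296) + (-126) + (6) = -18912; answer -18912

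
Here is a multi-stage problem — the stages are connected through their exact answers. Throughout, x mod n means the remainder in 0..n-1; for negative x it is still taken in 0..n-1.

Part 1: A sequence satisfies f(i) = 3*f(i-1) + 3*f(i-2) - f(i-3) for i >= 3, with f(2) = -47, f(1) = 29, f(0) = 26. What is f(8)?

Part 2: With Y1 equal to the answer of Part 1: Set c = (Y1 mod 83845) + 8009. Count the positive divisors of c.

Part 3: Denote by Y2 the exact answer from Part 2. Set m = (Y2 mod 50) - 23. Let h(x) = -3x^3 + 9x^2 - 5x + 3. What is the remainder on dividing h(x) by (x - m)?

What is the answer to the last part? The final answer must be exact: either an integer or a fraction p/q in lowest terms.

5140

Part 1: f(3) = 3*(-47) + 3*(29) - 1*(26) = -80; iterating: f(3)=-80, f(4)=-410, f(5)=-1423, f(6)=-5419, f(7)=-20116, f(8)=-75182; answer -75182
Part 2: Y1 = -75182; c = 16672; 16672 = 2^5 * 521; number of divisors = (5+1) * (1+1) = 12; answer 12
Part 3: Y2 = 12; m = -11; remainder = value at the root: -3*(-11)^3 + 9*(-11)^2 - 5*(-11)^1 + 3 = (3993) + (1089) + (55) + (3) = 5140; answer 5140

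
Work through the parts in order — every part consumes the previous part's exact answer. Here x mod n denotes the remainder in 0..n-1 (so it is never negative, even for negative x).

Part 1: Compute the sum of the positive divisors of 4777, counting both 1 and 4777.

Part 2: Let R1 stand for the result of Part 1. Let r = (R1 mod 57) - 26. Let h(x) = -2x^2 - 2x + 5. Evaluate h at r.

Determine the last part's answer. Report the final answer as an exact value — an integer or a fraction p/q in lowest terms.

Part 1: 4777 = 17 * 281; sigma = (1 + 17) * (1 + 281) = 18 * 282 = 5076; answer 5076
Part 2: R1 = 5076; r = -23; -2*(-23)^2 - 2*(-23)^1 + 5 = (-1058) + (46) + (5) = -1007; answer -1007

-1007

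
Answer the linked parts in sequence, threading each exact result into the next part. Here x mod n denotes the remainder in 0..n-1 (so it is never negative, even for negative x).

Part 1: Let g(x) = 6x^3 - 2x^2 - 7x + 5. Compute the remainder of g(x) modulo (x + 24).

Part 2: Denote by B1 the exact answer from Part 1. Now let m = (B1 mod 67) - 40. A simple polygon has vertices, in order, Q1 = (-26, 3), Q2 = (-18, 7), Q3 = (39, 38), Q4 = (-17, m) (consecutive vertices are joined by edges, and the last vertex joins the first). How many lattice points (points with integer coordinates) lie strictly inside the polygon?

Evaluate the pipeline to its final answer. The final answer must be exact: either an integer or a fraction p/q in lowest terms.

631

Part 1: remainder = value at the root: 6*(-24)^3 - 2*(-24)^2 - 7*(-24)^1 + 5 = (-82944) + (-1152) + (168) + (5) = -83923; answer -83923
Part 2: B1 = -83923; m = -12; cross terms: (-26*7 - -18*3)=-128, (-18*38 - 39*7)=-957, (39*-12 - -17*38)=178, (-17*3 - -26*-12)=-363; twice the area = |-1270| = 1270; area = 635; boundary points = 4 + 1 + 2 + 3 = 10; strictly interior points = area - boundary/2 + 1 = 631; answer 631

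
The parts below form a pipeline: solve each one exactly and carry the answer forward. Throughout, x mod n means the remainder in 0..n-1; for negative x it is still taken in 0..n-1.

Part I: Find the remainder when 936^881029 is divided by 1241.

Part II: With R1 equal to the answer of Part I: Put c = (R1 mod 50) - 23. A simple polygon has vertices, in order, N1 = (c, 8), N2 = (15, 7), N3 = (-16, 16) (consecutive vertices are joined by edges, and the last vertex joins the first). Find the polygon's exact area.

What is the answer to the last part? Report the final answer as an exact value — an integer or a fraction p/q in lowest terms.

13/2

Part I: squarings mod 1241: 936^1=936, 936^2=1191, 936^4=18, 936^8=324, 936^16=732, 936^32=953, 936^64=1038, 936^128=256, 936^256=1004, 936^512=324, 936^1024=732, 936^2048=953, 936^4096=1038, 936^8192=256, 936^16384=1004, 936^32768=324, 936^65536=732, 936^131072=953, 936^262144=1038, 936^524288=256; 936^881029 = 936^1 * 936^4 * 936^128 * 936^256 * 936^4096 * 936^8192 * 936^16384 * 936^65536 * 936^262144 * 936^524288 = 86 (mod 1241); answer 86
Part II: R1 = 86; c = 13; cross terms: (13*7 - 15*8)=-29, (15*16 - -16*7)=352, (-16*8 - 13*16)=-336; twice the area = |-13| = 13; area = 13/2; answer 13/2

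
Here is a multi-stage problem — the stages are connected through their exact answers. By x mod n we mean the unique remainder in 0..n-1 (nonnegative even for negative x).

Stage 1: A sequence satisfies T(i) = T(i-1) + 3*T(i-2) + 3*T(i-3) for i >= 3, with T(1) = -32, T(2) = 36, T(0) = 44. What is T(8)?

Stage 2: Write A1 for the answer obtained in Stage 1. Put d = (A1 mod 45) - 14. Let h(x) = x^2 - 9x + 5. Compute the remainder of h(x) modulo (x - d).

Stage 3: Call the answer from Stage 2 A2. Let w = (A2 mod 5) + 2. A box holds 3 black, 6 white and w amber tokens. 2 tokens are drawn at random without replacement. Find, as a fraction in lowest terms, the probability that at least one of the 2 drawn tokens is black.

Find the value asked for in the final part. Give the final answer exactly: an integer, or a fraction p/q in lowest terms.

Stage 1: T(3) = 1*(36) + 3*(-32) + 3*(44) = 72; iterating: T(3)=72, T(4)=84, T(5)=408, T(6)=876, T(7)=2352, T(8)=6204; answer 6204
Stage 2: A1 = 6204; d = 25; remainder = value at the root: 1*(25)^2 - 9*(25)^1 + 5 = (625) + (-225) + (5) = 405; answer 405
Stage 3: A2 = 405; w = 2; total draws C(11,2) = 55; complement C(8,2) = 28; favorable 55 - 28 = 27; P = 27/55; answer 27/55

27/55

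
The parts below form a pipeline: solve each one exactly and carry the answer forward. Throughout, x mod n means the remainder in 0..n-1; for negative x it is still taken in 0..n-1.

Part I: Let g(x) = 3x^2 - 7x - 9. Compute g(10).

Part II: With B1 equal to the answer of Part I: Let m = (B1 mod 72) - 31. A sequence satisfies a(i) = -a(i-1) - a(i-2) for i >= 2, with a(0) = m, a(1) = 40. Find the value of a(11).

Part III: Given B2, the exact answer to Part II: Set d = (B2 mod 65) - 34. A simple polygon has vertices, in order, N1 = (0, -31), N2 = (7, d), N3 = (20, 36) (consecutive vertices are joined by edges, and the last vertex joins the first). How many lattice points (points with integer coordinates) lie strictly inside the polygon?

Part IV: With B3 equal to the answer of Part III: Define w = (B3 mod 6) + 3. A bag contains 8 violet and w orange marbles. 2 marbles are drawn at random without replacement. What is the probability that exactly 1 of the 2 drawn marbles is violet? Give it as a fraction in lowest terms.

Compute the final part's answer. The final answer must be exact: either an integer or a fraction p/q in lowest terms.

8/15

Part I: 3*(10)^2 - 7*(10)^1 - 9 = (300) + (-70) + (-9) = 221; answer 221
Part II: B1 = 221; m = -26; a(2) = -1*(40) - 1*(-26) = -14; iterating: a(2)=-14, a(3)=-26, a(4)=40, a(5)=-14, a(6)=-26, a(7)=40, a(8)=-14, a(9)=-26, a(10)=40, a(11)=-14; answer -14
Part III: B2 = -14; d = 17; cross terms: (0*17 - 7*-31)=217, (7*36 - 20*17)=-88, (20*-31 - 0*36)=-620; twice the area = |-491| = 491; area = 491/2; boundary points = 1 + 1 + 1 = 3; strictly interior points = area - boundary/2 + 1 = 245; answer 245
Part IV: B3 = 245; w = 8; total draws C(16,2) = 120; favorable C(8,1)*C(8,1) = 64; P = 8/15; answer 8/15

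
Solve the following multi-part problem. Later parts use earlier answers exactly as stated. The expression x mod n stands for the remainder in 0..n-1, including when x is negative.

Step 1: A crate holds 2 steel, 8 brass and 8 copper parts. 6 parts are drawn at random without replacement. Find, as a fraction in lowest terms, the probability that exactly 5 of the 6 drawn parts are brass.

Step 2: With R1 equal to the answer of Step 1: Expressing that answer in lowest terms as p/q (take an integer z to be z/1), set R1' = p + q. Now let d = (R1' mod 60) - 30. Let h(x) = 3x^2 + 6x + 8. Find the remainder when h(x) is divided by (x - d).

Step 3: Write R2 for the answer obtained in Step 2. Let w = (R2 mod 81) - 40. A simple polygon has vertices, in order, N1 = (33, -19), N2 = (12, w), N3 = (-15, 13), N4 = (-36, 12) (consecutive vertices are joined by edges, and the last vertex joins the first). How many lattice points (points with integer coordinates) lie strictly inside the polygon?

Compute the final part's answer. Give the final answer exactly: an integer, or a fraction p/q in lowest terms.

Step 1: total draws C(18,6) = 18564; favorable C(8,5)*C(10,1) = 560; P = 20/663; answer 20/663
Step 2: R1 = 20/663; threaded value p + q = 683; d = -7; remainder = value at the root: 3*(-7)^2 + 6*(-7)^1 + 8 = (147) + (-42) + (8) = 113; answer 113
Step 3: R2 = 113; w = -8; cross terms: (33*-8 - 12*-19)=-36, (12*13 - -15*-8)=36, (-15*12 - -36*13)=288, (-36*-19 - 33*12)=288; twice the area = |576| = 576; area = 288; boundary points = 1 + 3 + 1 + 1 = 6; strictly interior points = area - boundary/2 + 1 = 286; answer 286

286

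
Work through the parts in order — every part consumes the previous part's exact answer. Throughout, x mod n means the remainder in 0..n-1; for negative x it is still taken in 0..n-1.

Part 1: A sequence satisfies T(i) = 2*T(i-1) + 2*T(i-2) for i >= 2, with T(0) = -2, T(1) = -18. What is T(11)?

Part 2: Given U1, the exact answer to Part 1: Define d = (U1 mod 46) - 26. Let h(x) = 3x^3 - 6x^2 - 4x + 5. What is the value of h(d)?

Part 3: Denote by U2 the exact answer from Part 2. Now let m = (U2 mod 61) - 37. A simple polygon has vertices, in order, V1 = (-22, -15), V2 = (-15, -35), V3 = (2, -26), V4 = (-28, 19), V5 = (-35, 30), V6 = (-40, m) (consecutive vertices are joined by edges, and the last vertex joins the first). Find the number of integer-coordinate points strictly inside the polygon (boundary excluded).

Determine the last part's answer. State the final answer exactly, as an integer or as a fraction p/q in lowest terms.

Part 1: T(2) = 2*(-18) + 2*(-2) = -40; iterating: T(2)=-40, T(3)=-116, T(4)=-312, T(5)=-856, T(6)=-2336, T(7)=-6384, T(8)=-17440, T(9)=-47648, T(10)=-130176, T(11)=-355648; answer -355648
Part 2: U1 = -355648; d = -2; 3*(-2)^3 - 6*(-2)^2 - 4*(-2)^1 + 5 = (-24) + (-24) + (8) + (5) = -35; answer -35
Part 3: U2 = -35; m = -11; cross terms: (-22*-35 - -15*-15)=545, (-15*-26 - 2*-35)=460, (2*19 - -28*-26)=-690, (-28*30 - -35*19)=-175, (-35*-11 - -40*30)=1585, (-40*-15 - -22*-11)=358; twice the area = |2083| = 2083; area = 2083/2; boundary points = 1 + 1 + 15 + 1 + 1 + 2 = 21; strictly interior points = area - boundary/2 + 1 = 1032; answer 1032

1032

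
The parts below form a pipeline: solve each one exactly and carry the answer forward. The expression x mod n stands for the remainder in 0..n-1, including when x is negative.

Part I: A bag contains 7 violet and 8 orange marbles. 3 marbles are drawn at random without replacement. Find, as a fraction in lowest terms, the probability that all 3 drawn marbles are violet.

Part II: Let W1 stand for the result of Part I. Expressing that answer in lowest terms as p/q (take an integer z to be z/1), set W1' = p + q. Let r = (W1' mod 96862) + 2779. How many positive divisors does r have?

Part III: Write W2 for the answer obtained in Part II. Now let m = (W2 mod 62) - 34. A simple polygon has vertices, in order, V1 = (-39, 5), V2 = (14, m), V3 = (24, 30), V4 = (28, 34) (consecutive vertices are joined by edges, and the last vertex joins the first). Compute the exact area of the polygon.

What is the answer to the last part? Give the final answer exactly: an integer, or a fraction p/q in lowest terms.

Part I: total draws C(15,3) = 455; favorable C(7,3) = 35; P = 1/13; answer 1/13
Part II: W1 = 1/13; threaded value p + q = 14; r = 2793; 2793 = 3 * 7^2 * 19; number of divisors = (1+1) * (2+1) * (1+1) = 12; answer 12
Part III: W2 = 12; m = -22; cross terms: (-39*-22 - 14*5)=788, (14*30 - 24*-22)=948, (24*34 - 28*30)=-24, (28*5 - -39*34)=1466; twice the area = |3178| = 3178; area = 1589; answer 1589

1589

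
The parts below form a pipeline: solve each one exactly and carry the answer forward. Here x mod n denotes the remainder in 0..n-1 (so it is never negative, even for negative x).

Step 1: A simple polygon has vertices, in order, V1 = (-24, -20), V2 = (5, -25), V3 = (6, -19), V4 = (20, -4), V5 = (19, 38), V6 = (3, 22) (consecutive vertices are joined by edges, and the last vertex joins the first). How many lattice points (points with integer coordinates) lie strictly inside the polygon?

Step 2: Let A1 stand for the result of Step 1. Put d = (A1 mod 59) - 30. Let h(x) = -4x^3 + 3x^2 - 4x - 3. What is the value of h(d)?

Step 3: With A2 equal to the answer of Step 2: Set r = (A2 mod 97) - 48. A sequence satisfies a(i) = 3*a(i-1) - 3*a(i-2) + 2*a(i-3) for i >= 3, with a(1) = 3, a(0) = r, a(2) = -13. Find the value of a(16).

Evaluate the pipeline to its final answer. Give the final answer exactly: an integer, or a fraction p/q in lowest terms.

Step 1: cross terms: (-24*-25 - 5*-20)=700, (5*-19 - 6*-25)=55, (6*-4 - 20*-19)=356, (20*38 - 19*-4)=836, (19*22 - 3*38)=304, (3*-20 - -24*22)=468; twice the area = |2719| = 2719; area = 2719/2; boundary points = 1 + 1 + 1 + 1 + 16 + 3 = 23; strictly interior points = area - boundary/2 + 1 = 1349; answer 1349
Step 2: A1 = 1349; d = 21; -4*(21)^3 + 3*(21)^2 - 4*(21)^1 - 3 = (-37044) + (1323) + (-84) + (-3) = -35808; answer -35808
Step 3: A2 = -35808; r = 34; a(3) = 3*(-13) - 3*(3) + 2*(34) = 20; iterating: a(3)=20, a(4)=105, a(5)=229, a(6)=412, a(7)=759, a(8)=1499, a(9)=3044, a(10)=6153, a(11)=12325, a(12)=24604, a(13)=49143, a(14)=98267, a(15)=196580, a(16)=393225; answer 393225

393225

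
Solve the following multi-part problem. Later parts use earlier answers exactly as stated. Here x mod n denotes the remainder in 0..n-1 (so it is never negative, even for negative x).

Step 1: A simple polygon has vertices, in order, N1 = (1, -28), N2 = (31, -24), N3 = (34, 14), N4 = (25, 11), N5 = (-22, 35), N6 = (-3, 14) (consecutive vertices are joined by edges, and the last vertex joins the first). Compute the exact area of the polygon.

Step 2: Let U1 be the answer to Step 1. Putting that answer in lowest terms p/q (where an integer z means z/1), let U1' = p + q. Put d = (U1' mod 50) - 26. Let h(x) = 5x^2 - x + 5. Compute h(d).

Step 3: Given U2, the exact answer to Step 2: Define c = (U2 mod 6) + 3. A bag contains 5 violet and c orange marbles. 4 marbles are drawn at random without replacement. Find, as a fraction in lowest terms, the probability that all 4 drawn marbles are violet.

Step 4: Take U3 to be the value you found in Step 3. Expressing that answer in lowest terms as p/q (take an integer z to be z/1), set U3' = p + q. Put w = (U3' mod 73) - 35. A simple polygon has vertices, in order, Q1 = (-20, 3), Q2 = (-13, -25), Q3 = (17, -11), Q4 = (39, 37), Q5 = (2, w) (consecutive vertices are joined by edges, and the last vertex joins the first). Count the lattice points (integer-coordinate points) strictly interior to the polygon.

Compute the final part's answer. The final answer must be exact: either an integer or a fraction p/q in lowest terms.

Step 1: cross terms: (1*-24 - 31*-28)=844, (31*14 - 34*-24)=1250, (34*11 - 25*14)=24, (25*35 - -22*11)=1117, (-22*14 - -3*35)=-203, (-3*-28 - 1*14)=70; twice the area = |3102| = 3102; area = 1551; answer 1551
Step 2: U1 = 1551; threaded value p + q = 1552; d = -24; 5*(-24)^2 - 1*(-24)^1 + 5 = (2880) + (24) + (5) = 2909; answer 2909
Step 3: U2 = 2909; c = 8; total draws C(13,4) = 715; favorable C(5,4) = 5; P = 1/143; answer 1/143
Step 4: U3 = 1/143; threaded value p + q = 144; w = 36; cross terms: (-20*-25 - -13*3)=539, (-13*-11 - 17*-25)=568, (17*37 - 39*-11)=1058, (39*36 - 2*37)=1330, (2*3 - -20*36)=726; twice the area = |4221| = 4221; area = 4221/2; boundary points = 7 + 2 + 2 + 1 + 11 = 23; strictly interior points = area - boundary/2 + 1 = 2100; answer 2100

2100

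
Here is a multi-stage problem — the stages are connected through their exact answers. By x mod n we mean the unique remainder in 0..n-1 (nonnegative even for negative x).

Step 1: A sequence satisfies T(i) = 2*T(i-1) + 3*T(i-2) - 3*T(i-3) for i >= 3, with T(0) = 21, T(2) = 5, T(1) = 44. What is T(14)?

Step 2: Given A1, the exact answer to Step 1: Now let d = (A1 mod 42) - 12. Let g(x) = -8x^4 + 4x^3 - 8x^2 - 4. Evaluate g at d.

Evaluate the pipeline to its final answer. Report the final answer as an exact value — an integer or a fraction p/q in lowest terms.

-2194296

Step 1: T(3) = 2*(5) + 3*(44) - 3*(21) = 79; iterating: T(3)=79, T(4)=41, T(5)=304, T(6)=494, T(7)=1777, T(8)=4124, T(9)=12097, T(10)=31235, T(11)=86389, T(12)=230192, T(13)=625846, T(14)=1683101; answer 1683101
Step 2: A1 = 1683101; d = 23; -8*(23)^4 + 4*(23)^3 - 8*(23)^2 - 4 = (-2238728) + (48668) + (-4232) + (-4) = -2194296; answer -2194296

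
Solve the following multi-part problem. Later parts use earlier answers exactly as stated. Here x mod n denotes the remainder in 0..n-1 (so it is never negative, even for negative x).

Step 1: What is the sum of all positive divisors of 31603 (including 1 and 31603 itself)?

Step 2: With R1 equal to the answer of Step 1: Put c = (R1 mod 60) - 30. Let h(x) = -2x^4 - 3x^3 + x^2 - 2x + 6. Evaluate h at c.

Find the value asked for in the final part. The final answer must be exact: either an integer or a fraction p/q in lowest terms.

Step 1: 31603 = 11 * 13^2 * 17; sigma = (1 + 11) * (1 + 13 + 169) * (1 + 17) = 12 * 183 * 18 = 39528; answer 39528
Step 2: R1 = 39528; c = 18; -2*(18)^4 - 3*(18)^3 + 1*(18)^2 - 2*(18)^1 + 6 = (-209952) + (-17496) + (324) + (-36) + (6) = -227154; answer -227154

-227154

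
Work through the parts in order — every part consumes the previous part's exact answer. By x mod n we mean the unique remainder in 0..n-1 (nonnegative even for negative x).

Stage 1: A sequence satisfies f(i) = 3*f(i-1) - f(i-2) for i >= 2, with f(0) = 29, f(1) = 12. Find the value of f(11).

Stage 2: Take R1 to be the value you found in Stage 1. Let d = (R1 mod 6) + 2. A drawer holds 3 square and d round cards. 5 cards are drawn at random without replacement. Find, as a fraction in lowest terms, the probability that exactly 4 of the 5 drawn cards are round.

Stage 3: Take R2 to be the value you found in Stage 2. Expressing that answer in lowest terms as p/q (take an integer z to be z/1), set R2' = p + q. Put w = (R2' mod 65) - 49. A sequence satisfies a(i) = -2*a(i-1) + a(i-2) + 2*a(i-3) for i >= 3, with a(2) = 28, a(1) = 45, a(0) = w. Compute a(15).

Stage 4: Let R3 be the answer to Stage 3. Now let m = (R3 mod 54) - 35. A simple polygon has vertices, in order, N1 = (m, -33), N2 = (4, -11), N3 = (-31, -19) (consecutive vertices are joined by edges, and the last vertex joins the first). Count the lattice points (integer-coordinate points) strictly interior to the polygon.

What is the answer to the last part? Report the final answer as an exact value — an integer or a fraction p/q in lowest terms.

Stage 1: f(2) = 3*(12) - 1*(29) = 7; iterating: f(2)=7, f(3)=9, f(4)=20, f(5)=51, f(6)=133, f(7)=348, f(8)=911, f(9)=2385, f(10)=6244, f(11)=16347; answer 16347
Stage 2: R1 = 16347; d = 5; total draws C(8,5) = 56; favorable C(5,4)*C(3,1) = 15; P = 15/56; answer 15/56
Stage 3: R2 = 15/56; threaded value p + q = 71; w = -43; a(3) = -2*(28) + 1*(45) + 2*(-43) = -97; iterating: a(3)=-97, a(4)=312, a(5)=-665, a(6)=1448, a(7)=-2937, a(8)=5992, a(9)=-12025, a(10)=24168, a(11)=-48377, a(12)=96872, a(13)=-193785, a(14)=387688, a(15)=-775417; answer -775417
Stage 4: R3 = -775417; m = -12; cross terms: (-12*-11 - 4*-33)=264, (4*-19 - -31*-11)=-417, (-31*-33 - -12*-19)=795; twice the area = |642| = 642; area = 321; boundary points = 2 + 1 + 1 = 4; strictly interior points = area - boundary/2 + 1 = 320; answer 320

320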